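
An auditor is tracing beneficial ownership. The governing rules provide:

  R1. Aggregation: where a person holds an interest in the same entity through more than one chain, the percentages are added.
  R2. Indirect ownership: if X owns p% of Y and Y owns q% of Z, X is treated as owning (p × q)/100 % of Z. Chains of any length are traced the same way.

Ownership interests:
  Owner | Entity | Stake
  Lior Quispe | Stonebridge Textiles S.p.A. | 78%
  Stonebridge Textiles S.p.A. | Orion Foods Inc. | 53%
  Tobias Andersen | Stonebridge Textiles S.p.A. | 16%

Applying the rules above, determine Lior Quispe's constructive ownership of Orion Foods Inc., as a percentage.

41.34%

Chain via Stonebridge Textiles S.p.A. (R2): 78% × 53% = 41.34% of Orion Foods Inc.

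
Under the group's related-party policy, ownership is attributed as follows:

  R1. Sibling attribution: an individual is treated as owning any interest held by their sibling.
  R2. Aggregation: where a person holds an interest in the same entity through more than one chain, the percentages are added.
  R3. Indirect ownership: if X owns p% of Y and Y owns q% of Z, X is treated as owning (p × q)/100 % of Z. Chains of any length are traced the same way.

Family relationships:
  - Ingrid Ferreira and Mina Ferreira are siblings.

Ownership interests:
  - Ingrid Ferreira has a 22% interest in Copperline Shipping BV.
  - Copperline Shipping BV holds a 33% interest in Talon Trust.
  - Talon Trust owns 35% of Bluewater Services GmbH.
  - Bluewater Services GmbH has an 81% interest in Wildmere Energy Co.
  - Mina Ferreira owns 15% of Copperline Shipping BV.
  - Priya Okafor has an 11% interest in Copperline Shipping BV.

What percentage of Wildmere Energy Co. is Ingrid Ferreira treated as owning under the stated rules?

3.461535%

By sibling attribution (R1), Ingrid Ferreira is treated as also owning Mina Ferreira's interest in Copperline Shipping BV, giving 22% + 15% = 37%.
Chain via Copperline Shipping BV → Talon Trust → Bluewater Services GmbH (R3): 37% × 33% × 35% × 81% = 3.461535% of Wildmere Energy Co.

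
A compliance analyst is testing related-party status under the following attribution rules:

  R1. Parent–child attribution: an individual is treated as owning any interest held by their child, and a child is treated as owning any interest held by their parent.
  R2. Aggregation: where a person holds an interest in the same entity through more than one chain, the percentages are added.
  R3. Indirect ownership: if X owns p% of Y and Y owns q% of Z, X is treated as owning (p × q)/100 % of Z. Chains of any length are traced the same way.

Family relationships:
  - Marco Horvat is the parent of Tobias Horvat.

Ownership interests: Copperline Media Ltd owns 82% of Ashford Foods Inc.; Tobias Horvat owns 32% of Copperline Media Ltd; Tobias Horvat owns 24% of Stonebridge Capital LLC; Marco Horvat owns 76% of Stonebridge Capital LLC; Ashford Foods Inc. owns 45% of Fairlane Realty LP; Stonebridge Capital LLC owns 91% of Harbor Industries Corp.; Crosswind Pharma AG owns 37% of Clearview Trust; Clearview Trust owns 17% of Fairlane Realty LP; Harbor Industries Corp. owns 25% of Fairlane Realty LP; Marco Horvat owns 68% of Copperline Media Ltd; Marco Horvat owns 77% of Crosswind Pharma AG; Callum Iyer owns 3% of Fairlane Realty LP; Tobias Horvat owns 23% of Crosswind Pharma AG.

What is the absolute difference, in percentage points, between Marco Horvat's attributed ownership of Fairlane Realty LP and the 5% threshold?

60.94

By parent–child attribution (R1), Marco Horvat is treated as also owning Tobias Horvat's interest in Copperline Media Ltd, giving 68% + 32% = 100%.
By parent–child attribution (R1), Marco Horvat is treated as also owning Tobias Horvat's interest in Crosswind Pharma AG, giving 77% + 23% = 100%.
By parent–child attribution (R1), Marco Horvat is treated as also owning Tobias Horvat's interest in Stonebridge Capital LLC, giving 76% + 24% = 100%.
Chain via Copperline Media Ltd → Ashford Foods Inc. (R3): 100% × 82% × 45% = 36.9% of Fairlane Realty LP.
Chain via Crosswind Pharma AG → Clearview Trust (R3): 100% × 37% × 17% = 6.29% of Fairlane Realty LP.
Chain via Stonebridge Capital LLC → Harbor Industries Corp. (R3): 100% × 91% × 25% = 22.75% of Fairlane Realty LP.
Aggregating (R2): 36.9% + 6.29% + 22.75% = 65.94%.
65.94% exceeds the 5% threshold by 60.94 percentage points.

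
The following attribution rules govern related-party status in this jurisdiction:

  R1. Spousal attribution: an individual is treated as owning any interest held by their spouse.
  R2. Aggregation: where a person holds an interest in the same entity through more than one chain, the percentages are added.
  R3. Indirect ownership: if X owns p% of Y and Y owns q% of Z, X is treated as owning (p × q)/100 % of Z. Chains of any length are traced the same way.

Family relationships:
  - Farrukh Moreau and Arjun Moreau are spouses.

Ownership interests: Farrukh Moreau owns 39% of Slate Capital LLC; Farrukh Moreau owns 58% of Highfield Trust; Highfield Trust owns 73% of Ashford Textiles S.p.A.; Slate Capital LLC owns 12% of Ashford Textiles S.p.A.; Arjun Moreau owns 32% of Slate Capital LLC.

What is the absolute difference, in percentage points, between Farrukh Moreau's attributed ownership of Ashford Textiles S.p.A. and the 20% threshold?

By spousal attribution (R1), Farrukh Moreau is treated as also owning Arjun Moreau's interest in Slate Capital LLC, giving 39% + 32% = 71%.
Chain via Slate Capital LLC (R3): 71% × 12% = 8.52% of Ashford Textiles S.p.A.
Chain via Highfield Trust (R3): 58% × 73% = 42.34% of Ashford Textiles S.p.A.
Aggregating (R2): 8.52% + 42.34% = 50.86%.
50.86% exceeds the 20% threshold by 30.86 percentage points.

30.86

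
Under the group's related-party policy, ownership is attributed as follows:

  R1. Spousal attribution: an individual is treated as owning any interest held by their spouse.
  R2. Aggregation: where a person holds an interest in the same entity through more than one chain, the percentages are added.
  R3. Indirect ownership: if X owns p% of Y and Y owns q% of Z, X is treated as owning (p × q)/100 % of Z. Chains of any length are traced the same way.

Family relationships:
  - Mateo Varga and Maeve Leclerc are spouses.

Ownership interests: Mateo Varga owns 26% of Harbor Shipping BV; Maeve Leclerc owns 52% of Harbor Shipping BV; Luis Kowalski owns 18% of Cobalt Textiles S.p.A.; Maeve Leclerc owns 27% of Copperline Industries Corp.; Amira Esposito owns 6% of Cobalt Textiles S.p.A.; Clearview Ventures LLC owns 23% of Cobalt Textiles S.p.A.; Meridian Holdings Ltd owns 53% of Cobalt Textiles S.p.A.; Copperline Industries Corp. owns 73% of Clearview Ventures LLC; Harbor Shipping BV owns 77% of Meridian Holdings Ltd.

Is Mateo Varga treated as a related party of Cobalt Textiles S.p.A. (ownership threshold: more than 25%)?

By spousal attribution (R1), Mateo Varga is treated as also owning Maeve Leclerc's interest in Harbor Shipping BV, giving 26% + 52% = 78%.
By spousal attribution (R1), Mateo Varga is treated as owning Maeve Leclerc's 27% interest in Copperline Industries Corp.
Chain via Harbor Shipping BV → Meridian Holdings Ltd (R3): 78% × 77% × 53% = 31.8318% of Cobalt Textiles S.p.A.
Chain via Copperline Industries Corp. → Clearview Ventures LLC (R3): 27% × 73% × 23% = 4.5333% of Cobalt Textiles S.p.A.
Aggregating (R2): 31.8318% + 4.5333% = 36.3651%.
36.3651% exceeds the 25% threshold, so Mateo is a related party to Cobalt Textiles S.p.A.

Yes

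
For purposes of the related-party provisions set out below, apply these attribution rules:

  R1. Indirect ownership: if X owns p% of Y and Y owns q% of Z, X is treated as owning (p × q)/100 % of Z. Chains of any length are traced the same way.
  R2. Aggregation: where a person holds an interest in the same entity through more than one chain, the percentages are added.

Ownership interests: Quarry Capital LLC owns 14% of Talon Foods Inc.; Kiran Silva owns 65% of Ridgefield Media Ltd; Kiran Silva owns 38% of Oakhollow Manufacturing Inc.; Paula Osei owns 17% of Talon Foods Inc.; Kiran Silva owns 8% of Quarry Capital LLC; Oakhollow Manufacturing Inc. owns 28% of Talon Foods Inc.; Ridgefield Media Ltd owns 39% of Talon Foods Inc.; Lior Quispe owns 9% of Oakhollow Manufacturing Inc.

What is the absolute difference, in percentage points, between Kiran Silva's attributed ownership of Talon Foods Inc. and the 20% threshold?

Chain via Ridgefield Media Ltd (R1): 65% × 39% = 25.35% of Talon Foods Inc.
Chain via Quarry Capital LLC (R1): 8% × 14% = 1.12% of Talon Foods Inc.
Chain via Oakhollow Manufacturing Inc. (R1): 38% × 28% = 10.64% of Talon Foods Inc.
Aggregating (R2): 25.35% + 1.12% + 10.64% = 37.11%.
37.11% exceeds the 20% threshold by 17.11 percentage points.

17.11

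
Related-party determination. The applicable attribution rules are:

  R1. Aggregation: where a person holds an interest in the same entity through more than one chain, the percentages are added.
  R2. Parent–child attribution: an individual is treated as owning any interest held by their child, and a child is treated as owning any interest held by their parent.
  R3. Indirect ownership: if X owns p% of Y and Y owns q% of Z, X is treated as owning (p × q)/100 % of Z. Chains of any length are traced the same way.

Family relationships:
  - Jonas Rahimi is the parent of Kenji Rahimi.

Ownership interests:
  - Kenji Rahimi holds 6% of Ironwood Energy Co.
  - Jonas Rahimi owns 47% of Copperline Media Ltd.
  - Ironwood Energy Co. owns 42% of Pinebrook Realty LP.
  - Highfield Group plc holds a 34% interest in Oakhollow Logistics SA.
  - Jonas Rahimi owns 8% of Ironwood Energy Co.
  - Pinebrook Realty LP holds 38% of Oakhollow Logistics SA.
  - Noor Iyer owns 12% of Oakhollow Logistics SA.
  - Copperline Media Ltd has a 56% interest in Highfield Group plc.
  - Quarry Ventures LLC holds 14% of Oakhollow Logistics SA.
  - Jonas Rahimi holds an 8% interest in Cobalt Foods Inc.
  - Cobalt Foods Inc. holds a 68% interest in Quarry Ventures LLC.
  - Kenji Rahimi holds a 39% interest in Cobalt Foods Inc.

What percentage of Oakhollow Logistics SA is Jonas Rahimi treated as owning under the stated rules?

By parent–child attribution (R2), Jonas Rahimi is treated as also owning Kenji Rahimi's interest in Cobalt Foods Inc, giving 8% + 39% = 47%.
By parent–child attribution (R2), Jonas Rahimi is treated as also owning Kenji Rahimi's interest in Ironwood Energy Co, giving 8% + 6% = 14%.
Chain via Copperline Media Ltd → Highfield Group plc (R3): 47% × 56% × 34% = 8.9488% of Oakhollow Logistics SA.
Chain via Cobalt Foods Inc. → Quarry Ventures LLC (R3): 47% × 68% × 14% = 4.4744% of Oakhollow Logistics SA.
Chain via Ironwood Energy Co. → Pinebrook Realty LP (R3): 14% × 42% × 38% = 2.2344% of Oakhollow Logistics SA.
Aggregating (R1): 8.9488% + 4.4744% + 2.2344% = 15.6576%.

15.6576%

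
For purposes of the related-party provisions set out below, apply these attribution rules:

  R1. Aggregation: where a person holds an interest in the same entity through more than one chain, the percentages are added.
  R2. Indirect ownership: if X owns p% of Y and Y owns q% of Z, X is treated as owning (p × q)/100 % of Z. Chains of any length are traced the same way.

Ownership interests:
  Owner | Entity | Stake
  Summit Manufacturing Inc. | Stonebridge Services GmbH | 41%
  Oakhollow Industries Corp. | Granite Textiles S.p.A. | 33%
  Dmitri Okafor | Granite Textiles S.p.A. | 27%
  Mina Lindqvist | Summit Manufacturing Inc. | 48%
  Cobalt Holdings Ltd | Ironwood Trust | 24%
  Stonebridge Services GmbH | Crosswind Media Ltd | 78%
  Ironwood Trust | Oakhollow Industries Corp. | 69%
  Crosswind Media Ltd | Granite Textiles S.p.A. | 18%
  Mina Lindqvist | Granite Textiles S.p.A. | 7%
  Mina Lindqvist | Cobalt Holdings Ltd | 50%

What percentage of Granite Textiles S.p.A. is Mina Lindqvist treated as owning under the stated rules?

Chain via Cobalt Holdings Ltd → Ironwood Trust → Oakhollow Industries Corp. (R2): 50% × 24% × 69% × 33% = 2.7324% of Granite Textiles S.p.A.
Chain via Summit Manufacturing Inc. → Stonebridge Services GmbH → Crosswind Media Ltd (R2): 48% × 41% × 78% × 18% = 2.763072% of Granite Textiles S.p.A.
Direct interest in Granite Textiles S.p.A: 7%.
Aggregating (R1): 2.7324% + 2.763072% + 7% = 12.495472%.

12.495472%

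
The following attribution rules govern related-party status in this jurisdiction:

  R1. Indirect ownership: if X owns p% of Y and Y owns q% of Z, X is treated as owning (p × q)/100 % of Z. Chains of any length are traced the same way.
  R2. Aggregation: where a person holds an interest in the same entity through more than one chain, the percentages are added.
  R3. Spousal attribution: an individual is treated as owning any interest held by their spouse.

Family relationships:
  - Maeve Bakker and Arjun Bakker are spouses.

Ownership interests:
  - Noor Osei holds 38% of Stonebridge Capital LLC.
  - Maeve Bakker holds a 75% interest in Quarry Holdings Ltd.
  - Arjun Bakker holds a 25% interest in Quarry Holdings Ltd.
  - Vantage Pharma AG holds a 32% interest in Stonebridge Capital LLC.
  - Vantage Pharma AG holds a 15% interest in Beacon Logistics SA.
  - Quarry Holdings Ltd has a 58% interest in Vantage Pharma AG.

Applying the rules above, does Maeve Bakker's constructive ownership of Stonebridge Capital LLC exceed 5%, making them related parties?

Yes

By spousal attribution (R3), Maeve Bakker is treated as also owning Arjun Bakker's interest in Quarry Holdings Ltd, giving 75% + 25% = 100%.
Chain via Quarry Holdings Ltd → Vantage Pharma AG (R1): 100% × 58% × 32% = 18.56% of Stonebridge Capital LLC.
18.56% exceeds the 5% threshold, so Maeve is a related party to Stonebridge Capital LLC.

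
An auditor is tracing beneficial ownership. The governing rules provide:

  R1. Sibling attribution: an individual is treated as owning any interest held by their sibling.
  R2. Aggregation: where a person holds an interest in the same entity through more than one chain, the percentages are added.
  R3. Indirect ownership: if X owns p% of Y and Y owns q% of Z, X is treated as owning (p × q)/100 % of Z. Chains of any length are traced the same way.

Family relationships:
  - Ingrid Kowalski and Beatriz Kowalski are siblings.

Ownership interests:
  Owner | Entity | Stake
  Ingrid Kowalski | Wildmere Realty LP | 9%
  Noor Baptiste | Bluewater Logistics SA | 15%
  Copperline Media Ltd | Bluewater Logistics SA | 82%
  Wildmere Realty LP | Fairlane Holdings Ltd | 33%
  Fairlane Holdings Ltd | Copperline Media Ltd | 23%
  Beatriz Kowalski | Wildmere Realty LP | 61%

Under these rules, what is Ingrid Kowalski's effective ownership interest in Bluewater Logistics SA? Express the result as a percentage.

4.35666%

By sibling attribution (R1), Ingrid Kowalski is treated as also owning Beatriz Kowalski's interest in Wildmere Realty LP, giving 9% + 61% = 70%.
Chain via Wildmere Realty LP → Fairlane Holdings Ltd → Copperline Media Ltd (R3): 70% × 33% × 23% × 82% = 4.35666% of Bluewater Logistics SA.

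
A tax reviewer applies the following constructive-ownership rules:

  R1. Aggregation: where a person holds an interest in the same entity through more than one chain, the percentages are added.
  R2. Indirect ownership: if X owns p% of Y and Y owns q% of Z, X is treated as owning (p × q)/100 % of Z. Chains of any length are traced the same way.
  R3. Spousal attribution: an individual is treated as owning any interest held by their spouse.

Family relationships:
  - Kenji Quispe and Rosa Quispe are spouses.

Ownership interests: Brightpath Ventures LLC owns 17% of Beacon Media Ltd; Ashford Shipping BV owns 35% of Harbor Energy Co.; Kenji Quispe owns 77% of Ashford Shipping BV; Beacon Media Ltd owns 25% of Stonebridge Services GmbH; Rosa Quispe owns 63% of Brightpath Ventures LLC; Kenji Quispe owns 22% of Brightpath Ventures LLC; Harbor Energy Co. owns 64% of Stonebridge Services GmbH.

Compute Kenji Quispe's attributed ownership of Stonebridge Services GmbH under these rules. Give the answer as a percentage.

By spousal attribution (R3), Kenji Quispe is treated as also owning Rosa Quispe's interest in Brightpath Ventures LLC, giving 22% + 63% = 85%.
Chain via Ashford Shipping BV → Harbor Energy Co. (R2): 77% × 35% × 64% = 17.248% of Stonebridge Services GmbH.
Chain via Brightpath Ventures LLC → Beacon Media Ltd (R2): 85% × 17% × 25% = 3.6125% of Stonebridge Services GmbH.
Aggregating (R1): 17.248% + 3.6125% = 20.8605%.

20.8605%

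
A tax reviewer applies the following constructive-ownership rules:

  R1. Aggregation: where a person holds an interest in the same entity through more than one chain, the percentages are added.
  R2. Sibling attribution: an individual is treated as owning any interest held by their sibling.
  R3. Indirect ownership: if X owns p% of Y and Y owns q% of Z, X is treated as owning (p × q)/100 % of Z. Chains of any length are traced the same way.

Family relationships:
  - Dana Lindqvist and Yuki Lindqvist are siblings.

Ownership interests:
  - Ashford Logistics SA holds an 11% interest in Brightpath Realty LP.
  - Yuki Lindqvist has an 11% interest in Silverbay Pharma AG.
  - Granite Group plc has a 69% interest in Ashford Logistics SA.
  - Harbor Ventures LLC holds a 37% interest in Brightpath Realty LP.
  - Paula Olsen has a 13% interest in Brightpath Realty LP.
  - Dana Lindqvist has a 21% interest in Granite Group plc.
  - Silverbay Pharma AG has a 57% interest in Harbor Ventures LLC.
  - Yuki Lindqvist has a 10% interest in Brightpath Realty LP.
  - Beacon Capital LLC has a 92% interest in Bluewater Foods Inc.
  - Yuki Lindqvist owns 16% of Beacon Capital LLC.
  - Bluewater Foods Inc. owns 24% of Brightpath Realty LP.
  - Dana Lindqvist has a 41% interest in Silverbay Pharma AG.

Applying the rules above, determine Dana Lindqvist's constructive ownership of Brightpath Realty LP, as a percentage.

26.0935%

By sibling attribution (R2), Dana Lindqvist is treated as also owning Yuki Lindqvist's interest in Silverbay Pharma AG, giving 41% + 11% = 52%.
By sibling attribution (R2), Dana Lindqvist is treated as owning Yuki Lindqvist's 16% interest in Beacon Capital LLC.
By sibling attribution (R2), Dana Lindqvist is treated as owning Yuki Lindqvist's 10% interest in Brightpath Realty LP.
Chain via Silverbay Pharma AG → Harbor Ventures LLC (R3): 52% × 57% × 37% = 10.9668% of Brightpath Realty LP.
Chain via Granite Group plc → Ashford Logistics SA (R3): 21% × 69% × 11% = 1.5939% of Brightpath Realty LP.
Chain via Beacon Capital LLC → Bluewater Foods Inc. (R3): 16% × 92% × 24% = 3.5328% of Brightpath Realty LP.
Direct interest in Brightpath Realty LP: 10%.
Aggregating (R1): 10.9668% + 1.5939% + 3.5328% + 10% = 26.0935%.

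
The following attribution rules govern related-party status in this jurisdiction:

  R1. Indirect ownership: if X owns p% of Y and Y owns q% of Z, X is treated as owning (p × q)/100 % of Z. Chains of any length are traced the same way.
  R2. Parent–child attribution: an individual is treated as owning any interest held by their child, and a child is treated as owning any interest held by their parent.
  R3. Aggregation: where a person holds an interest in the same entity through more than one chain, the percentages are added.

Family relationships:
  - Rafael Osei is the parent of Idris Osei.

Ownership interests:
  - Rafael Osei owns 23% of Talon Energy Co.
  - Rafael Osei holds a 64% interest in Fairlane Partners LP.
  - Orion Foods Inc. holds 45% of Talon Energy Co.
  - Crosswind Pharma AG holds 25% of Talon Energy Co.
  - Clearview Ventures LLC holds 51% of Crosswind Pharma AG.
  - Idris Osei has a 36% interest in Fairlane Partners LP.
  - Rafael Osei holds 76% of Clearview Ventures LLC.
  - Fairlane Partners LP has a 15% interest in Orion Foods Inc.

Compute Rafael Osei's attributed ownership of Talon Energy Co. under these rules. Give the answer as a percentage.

By parent–child attribution (R2), Rafael Osei is treated as also owning Idris Osei's interest in Fairlane Partners LP, giving 64% + 36% = 100%.
Chain via Fairlane Partners LP → Orion Foods Inc. (R1): 100% × 15% × 45% = 6.75% of Talon Energy Co.
Chain via Clearview Ventures LLC → Crosswind Pharma AG (R1): 76% × 51% × 25% = 9.69% of Talon Energy Co.
Direct interest in Talon Energy Co: 23%.
Aggregating (R3): 6.75% + 9.69% + 23% = 39.44%.

39.44%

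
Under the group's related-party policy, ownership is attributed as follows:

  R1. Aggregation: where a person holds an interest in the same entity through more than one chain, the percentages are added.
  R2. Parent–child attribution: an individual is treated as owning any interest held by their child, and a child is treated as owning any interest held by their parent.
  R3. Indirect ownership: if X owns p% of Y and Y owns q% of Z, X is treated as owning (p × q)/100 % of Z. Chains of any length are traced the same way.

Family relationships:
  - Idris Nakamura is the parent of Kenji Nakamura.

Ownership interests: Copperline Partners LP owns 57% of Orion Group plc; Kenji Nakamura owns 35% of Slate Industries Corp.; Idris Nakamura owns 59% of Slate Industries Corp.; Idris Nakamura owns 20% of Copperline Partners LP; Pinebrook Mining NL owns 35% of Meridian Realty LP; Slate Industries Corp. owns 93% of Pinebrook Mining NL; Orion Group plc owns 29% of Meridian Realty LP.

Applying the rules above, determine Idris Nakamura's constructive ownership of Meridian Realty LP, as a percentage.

By parent–child attribution (R2), Idris Nakamura is treated as also owning Kenji Nakamura's interest in Slate Industries Corp, giving 59% + 35% = 94%.
Chain via Slate Industries Corp. → Pinebrook Mining NL (R3): 94% × 93% × 35% = 30.597% of Meridian Realty LP.
Chain via Copperline Partners LP → Orion Group plc (R3): 20% × 57% × 29% = 3.306% of Meridian Realty LP.
Aggregating (R1): 30.597% + 3.306% = 33.903%.

33.903%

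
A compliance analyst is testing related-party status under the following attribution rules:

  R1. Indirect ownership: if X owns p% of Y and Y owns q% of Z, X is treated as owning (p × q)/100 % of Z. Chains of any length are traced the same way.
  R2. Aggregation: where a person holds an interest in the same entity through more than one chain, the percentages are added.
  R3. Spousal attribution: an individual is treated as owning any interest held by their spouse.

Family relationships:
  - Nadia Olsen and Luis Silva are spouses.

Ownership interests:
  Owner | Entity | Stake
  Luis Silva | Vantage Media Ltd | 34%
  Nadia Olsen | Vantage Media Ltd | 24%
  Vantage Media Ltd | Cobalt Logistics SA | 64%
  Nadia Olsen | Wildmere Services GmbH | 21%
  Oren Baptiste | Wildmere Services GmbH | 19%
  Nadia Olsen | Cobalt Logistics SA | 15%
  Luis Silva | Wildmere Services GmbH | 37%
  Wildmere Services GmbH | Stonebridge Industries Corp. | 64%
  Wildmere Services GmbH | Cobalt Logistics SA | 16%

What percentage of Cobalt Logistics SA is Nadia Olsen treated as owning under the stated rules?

61.4%

By spousal attribution (R3), Nadia Olsen is treated as also owning Luis Silva's interest in Wildmere Services GmbH, giving 21% + 37% = 58%.
By spousal attribution (R3), Nadia Olsen is treated as also owning Luis Silva's interest in Vantage Media Ltd, giving 24% + 34% = 58%.
Chain via Wildmere Services GmbH (R1): 58% × 16% = 9.28% of Cobalt Logistics SA.
Chain via Vantage Media Ltd (R1): 58% × 64% = 37.12% of Cobalt Logistics SA.
Direct interest in Cobalt Logistics SA: 15%.
Aggregating (R2): 9.28% + 37.12% + 15% = 61.4%.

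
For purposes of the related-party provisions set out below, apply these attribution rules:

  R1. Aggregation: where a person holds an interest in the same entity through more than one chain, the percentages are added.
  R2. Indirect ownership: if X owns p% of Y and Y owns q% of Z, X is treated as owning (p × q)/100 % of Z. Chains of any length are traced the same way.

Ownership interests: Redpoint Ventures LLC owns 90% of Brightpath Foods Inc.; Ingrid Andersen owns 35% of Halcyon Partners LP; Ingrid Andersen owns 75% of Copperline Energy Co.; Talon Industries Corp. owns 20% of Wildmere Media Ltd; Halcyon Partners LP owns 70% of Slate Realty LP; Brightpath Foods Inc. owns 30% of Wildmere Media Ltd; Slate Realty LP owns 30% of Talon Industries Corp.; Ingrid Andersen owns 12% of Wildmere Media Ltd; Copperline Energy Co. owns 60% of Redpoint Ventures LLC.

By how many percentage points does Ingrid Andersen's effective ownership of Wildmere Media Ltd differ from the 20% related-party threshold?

5.62

Chain via Halcyon Partners LP → Slate Realty LP → Talon Industries Corp. (R2): 35% × 70% × 30% × 20% = 1.47% of Wildmere Media Ltd.
Chain via Copperline Energy Co. → Redpoint Ventures LLC → Brightpath Foods Inc. (R2): 75% × 60% × 90% × 30% = 12.15% of Wildmere Media Ltd.
Direct interest in Wildmere Media Ltd: 12%.
Aggregating (R1): 1.47% + 12.15% + 12% = 25.62%.
25.62% exceeds the 20% threshold by 5.62 percentage points.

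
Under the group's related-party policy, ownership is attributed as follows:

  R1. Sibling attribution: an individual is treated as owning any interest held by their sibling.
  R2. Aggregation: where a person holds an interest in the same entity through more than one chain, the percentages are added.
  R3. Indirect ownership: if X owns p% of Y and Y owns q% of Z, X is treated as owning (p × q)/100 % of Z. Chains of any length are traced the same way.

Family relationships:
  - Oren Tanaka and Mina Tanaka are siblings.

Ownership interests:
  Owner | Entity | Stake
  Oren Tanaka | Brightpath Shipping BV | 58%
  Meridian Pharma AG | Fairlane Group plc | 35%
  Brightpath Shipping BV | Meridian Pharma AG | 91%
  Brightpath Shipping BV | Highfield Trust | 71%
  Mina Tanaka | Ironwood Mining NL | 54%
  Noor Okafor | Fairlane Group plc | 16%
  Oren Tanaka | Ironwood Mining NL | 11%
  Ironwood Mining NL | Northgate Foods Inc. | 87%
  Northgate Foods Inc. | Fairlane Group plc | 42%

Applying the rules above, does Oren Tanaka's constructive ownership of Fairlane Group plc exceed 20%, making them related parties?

Yes

By sibling attribution (R1), Oren Tanaka is treated as also owning Mina Tanaka's interest in Ironwood Mining NL, giving 11% + 54% = 65%.
Chain via Brightpath Shipping BV → Meridian Pharma AG (R3): 58% × 91% × 35% = 18.473% of Fairlane Group plc.
Chain via Ironwood Mining NL → Northgate Foods Inc. (R3): 65% × 87% × 42% = 23.751% of Fairlane Group plc.
Aggregating (R2): 18.473% + 23.751% = 42.224%.
42.224% exceeds the 20% threshold, so Oren is a related party to Fairlane Group plc.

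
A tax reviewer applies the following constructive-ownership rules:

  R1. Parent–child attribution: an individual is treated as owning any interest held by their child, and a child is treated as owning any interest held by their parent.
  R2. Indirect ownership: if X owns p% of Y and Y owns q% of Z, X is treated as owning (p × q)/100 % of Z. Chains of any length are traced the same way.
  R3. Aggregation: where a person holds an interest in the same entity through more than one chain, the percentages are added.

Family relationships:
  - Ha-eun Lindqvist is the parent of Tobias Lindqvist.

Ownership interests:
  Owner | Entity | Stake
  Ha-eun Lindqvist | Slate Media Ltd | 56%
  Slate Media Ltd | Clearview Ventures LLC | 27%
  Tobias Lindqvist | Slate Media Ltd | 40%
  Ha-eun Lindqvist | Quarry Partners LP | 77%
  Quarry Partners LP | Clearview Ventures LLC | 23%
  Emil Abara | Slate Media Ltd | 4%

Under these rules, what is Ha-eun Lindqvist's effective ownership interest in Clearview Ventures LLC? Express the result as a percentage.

43.63%

By parent–child attribution (R1), Ha-eun Lindqvist is treated as also owning Tobias Lindqvist's interest in Slate Media Ltd, giving 56% + 40% = 96%.
Chain via Quarry Partners LP (R2): 77% × 23% = 17.71% of Clearview Ventures LLC.
Chain via Slate Media Ltd (R2): 96% × 27% = 25.92% of Clearview Ventures LLC.
Aggregating (R3): 17.71% + 25.92% = 43.63%.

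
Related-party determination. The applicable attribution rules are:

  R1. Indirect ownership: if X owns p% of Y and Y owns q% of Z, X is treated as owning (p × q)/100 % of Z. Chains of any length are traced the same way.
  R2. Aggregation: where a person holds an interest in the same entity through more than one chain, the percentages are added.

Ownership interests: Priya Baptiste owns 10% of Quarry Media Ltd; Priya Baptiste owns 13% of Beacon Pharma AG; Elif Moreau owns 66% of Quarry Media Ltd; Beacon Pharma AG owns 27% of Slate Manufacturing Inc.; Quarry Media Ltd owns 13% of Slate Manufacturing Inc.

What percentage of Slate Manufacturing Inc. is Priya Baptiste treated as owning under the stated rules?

4.81%

Chain via Beacon Pharma AG (R1): 13% × 27% = 3.51% of Slate Manufacturing Inc.
Chain via Quarry Media Ltd (R1): 10% × 13% = 1.3% of Slate Manufacturing Inc.
Aggregating (R2): 3.51% + 1.3% = 4.81%.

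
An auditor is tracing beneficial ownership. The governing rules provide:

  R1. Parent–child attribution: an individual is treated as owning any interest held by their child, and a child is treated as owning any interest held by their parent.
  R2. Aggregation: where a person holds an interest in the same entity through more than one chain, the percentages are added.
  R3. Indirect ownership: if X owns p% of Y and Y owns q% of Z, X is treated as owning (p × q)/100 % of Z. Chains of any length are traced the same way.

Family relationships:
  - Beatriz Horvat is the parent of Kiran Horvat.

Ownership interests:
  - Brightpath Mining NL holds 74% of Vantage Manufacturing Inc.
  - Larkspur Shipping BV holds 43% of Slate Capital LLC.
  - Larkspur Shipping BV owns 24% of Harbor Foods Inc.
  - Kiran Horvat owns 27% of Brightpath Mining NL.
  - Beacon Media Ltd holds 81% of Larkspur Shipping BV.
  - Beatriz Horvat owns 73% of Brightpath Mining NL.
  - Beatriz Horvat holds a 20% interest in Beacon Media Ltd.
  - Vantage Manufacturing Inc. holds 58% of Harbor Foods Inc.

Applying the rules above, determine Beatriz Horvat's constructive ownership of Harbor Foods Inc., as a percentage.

46.808%

By parent–child attribution (R1), Beatriz Horvat is treated as also owning Kiran Horvat's interest in Brightpath Mining NL, giving 73% + 27% = 100%.
Chain via Brightpath Mining NL → Vantage Manufacturing Inc. (R3): 100% × 74% × 58% = 42.92% of Harbor Foods Inc.
Chain via Beacon Media Ltd → Larkspur Shipping BV (R3): 20% × 81% × 24% = 3.888% of Harbor Foods Inc.
Aggregating (R2): 42.92% + 3.888% = 46.808%.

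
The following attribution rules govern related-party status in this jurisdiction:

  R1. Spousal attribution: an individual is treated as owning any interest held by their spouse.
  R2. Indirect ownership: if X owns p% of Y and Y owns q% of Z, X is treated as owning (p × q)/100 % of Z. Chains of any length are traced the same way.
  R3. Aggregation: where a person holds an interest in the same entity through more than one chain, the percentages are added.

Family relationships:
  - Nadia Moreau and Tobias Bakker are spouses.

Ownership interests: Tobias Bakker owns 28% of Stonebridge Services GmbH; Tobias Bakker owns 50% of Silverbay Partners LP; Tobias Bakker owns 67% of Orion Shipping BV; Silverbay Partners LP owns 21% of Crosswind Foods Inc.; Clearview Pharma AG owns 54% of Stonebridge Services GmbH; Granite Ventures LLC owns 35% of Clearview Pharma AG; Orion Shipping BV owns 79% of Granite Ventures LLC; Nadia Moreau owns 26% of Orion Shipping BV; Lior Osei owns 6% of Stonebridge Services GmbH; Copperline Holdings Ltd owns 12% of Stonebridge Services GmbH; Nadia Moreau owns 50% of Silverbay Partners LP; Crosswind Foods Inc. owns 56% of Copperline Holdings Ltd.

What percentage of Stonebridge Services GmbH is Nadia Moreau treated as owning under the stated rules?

43.29703%

By spousal attribution (R1), Nadia Moreau is treated as also owning Tobias Bakker's interest in Orion Shipping BV, giving 26% + 67% = 93%.
By spousal attribution (R1), Nadia Moreau is treated as also owning Tobias Bakker's interest in Silverbay Partners LP, giving 50% + 50% = 100%.
By spousal attribution (R1), Nadia Moreau is treated as owning Tobias Bakker's 28% interest in Stonebridge Services GmbH.
Chain via Orion Shipping BV → Granite Ventures LLC → Clearview Pharma AG (R2): 93% × 79% × 35% × 54% = 13.88583% of Stonebridge Services GmbH.
Chain via Silverbay Partners LP → Crosswind Foods Inc. → Copperline Holdings Ltd (R2): 100% × 21% × 56% × 12% = 1.4112% of Stonebridge Services GmbH.
Direct interest in Stonebridge Services GmbH: 28%.
Aggregating (R3): 13.88583% + 1.4112% + 28% = 43.29703%.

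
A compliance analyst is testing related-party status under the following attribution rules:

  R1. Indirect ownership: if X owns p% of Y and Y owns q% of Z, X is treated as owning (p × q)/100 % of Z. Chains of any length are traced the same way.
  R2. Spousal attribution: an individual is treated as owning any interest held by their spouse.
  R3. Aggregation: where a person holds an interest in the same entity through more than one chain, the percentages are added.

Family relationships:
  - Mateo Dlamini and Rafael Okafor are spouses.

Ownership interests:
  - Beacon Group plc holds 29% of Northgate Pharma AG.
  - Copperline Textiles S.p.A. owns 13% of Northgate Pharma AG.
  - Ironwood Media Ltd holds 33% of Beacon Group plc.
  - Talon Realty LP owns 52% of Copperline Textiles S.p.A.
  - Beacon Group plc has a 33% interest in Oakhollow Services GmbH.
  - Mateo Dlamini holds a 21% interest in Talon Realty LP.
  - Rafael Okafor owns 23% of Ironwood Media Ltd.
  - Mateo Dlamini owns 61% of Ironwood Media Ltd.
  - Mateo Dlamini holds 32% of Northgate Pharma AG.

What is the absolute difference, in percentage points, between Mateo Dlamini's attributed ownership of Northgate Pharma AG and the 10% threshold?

By spousal attribution (R2), Mateo Dlamini is treated as also owning Rafael Okafor's interest in Ironwood Media Ltd, giving 61% + 23% = 84%.
Chain via Talon Realty LP → Copperline Textiles S.p.A. (R1): 21% × 52% × 13% = 1.4196% of Northgate Pharma AG.
Chain via Ironwood Media Ltd → Beacon Group plc (R1): 84% × 33% × 29% = 8.0388% of Northgate Pharma AG.
Direct interest in Northgate Pharma AG: 32%.
Aggregating (R3): 1.4196% + 8.0388% + 32% = 41.4584%.
41.4584% exceeds the 10% threshold by 31.4584 percentage points.

31.4584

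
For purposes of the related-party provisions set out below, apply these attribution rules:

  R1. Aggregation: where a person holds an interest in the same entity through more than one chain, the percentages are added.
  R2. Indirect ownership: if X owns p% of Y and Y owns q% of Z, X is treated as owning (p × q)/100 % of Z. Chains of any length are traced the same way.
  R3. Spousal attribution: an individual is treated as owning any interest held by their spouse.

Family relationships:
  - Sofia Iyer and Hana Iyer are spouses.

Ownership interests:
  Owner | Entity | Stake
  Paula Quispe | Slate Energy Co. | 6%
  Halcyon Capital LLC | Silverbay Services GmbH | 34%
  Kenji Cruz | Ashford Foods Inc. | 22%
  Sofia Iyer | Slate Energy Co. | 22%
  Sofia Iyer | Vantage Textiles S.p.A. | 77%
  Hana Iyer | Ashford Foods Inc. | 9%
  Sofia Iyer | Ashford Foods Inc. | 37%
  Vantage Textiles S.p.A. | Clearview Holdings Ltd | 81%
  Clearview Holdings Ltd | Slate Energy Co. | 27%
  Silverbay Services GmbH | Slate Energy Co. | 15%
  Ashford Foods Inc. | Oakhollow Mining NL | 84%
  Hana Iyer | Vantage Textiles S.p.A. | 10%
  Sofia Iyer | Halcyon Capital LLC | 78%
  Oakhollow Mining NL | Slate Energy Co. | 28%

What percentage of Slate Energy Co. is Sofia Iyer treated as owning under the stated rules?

By spousal attribution (R3), Sofia Iyer is treated as also owning Hana Iyer's interest in Ashford Foods Inc, giving 37% + 9% = 46%.
By spousal attribution (R3), Sofia Iyer is treated as also owning Hana Iyer's interest in Vantage Textiles S.p.A, giving 77% + 10% = 87%.
Chain via Halcyon Capital LLC → Silverbay Services GmbH (R2): 78% × 34% × 15% = 3.978% of Slate Energy Co.
Chain via Ashford Foods Inc. → Oakhollow Mining NL (R2): 46% × 84% × 28% = 10.8192% of Slate Energy Co.
Chain via Vantage Textiles S.p.A. → Clearview Holdings Ltd (R2): 87% × 81% × 27% = 19.0269% of Slate Energy Co.
Direct interest in Slate Energy Co: 22%.
Aggregating (R1): 3.978% + 10.8192% + 19.0269% + 22% = 55.8241%.

55.8241%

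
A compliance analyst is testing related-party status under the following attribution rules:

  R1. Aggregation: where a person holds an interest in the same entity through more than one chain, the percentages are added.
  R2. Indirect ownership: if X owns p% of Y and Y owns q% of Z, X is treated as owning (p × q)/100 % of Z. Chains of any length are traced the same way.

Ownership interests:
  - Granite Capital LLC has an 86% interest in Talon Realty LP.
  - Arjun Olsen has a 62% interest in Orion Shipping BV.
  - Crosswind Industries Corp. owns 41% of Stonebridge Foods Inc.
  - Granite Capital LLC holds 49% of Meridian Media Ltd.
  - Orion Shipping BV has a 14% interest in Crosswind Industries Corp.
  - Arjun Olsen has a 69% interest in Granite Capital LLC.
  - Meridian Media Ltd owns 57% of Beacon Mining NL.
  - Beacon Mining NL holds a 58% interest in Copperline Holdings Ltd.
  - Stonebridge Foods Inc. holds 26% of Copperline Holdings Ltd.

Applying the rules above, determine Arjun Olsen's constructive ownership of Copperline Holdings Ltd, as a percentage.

Chain via Granite Capital LLC → Meridian Media Ltd → Beacon Mining NL (R2): 69% × 49% × 57% × 58% = 11.177586% of Copperline Holdings Ltd.
Chain via Orion Shipping BV → Crosswind Industries Corp. → Stonebridge Foods Inc. (R2): 62% × 14% × 41% × 26% = 0.925288% of Copperline Holdings Ltd.
Aggregating (R1): 11.177586% + 0.925288% = 12.102874%.

12.102874%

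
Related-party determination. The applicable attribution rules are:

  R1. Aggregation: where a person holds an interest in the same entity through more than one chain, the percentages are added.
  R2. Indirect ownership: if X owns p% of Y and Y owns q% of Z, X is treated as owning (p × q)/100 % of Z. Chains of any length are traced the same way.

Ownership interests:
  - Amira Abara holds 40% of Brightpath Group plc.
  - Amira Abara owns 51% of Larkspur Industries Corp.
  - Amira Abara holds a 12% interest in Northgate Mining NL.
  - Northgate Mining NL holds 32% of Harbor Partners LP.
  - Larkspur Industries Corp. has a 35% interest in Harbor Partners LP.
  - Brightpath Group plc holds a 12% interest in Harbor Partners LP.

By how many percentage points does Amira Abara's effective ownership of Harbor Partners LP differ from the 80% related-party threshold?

Chain via Brightpath Group plc (R2): 40% × 12% = 4.8% of Harbor Partners LP.
Chain via Northgate Mining NL (R2): 12% × 32% = 3.84% of Harbor Partners LP.
Chain via Larkspur Industries Corp. (R2): 51% × 35% = 17.85% of Harbor Partners LP.
Aggregating (R1): 4.8% + 3.84% + 17.85% = 26.49%.
26.49% falls short of the 80% threshold by 53.51 percentage points.

53.51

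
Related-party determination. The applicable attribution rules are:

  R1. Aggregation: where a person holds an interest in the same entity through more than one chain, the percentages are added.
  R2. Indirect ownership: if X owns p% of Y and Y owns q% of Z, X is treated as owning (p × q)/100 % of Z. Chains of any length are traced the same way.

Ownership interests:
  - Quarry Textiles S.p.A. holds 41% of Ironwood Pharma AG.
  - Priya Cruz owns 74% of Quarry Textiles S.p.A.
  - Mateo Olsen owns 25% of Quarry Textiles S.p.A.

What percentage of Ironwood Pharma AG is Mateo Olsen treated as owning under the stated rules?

10.25%

Chain via Quarry Textiles S.p.A. (R2): 25% × 41% = 10.25% of Ironwood Pharma AG.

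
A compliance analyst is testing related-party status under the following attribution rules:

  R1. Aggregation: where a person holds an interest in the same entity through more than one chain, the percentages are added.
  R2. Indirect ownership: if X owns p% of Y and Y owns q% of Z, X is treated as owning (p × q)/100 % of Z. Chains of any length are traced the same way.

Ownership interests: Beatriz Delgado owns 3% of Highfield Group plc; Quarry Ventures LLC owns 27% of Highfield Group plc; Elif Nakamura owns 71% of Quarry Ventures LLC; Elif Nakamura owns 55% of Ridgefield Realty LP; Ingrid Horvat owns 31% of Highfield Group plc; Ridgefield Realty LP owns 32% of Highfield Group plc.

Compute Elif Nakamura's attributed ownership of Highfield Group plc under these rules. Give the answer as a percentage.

36.77%

Chain via Quarry Ventures LLC (R2): 71% × 27% = 19.17% of Highfield Group plc.
Chain via Ridgefield Realty LP (R2): 55% × 32% = 17.6% of Highfield Group plc.
Aggregating (R1): 19.17% + 17.6% = 36.77%.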